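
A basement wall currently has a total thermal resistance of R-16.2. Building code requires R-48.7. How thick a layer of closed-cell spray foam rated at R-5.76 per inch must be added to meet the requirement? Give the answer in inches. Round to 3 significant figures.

5.64 in

ΔR = 48.7 − 16.2 = 32.5 ft²·°F·h/BTU
L = ΔR / (R/in) = 32.5/5.76 = 5.642 in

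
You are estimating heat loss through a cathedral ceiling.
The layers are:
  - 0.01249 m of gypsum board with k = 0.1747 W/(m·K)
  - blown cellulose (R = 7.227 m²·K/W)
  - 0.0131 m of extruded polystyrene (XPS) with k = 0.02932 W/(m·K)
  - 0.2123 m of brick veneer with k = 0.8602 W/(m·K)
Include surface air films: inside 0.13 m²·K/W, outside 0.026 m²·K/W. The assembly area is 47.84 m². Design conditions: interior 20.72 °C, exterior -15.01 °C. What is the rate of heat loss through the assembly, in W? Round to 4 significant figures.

0.01249/0.1747 = 0.071494
0.0131/0.02932 = 0.44679
0.2123/0.8602 = 0.2468
R_total = 0.13 + 0.071494 + 7.227 + 0.44679 + 0.2468 + 0.026 = 8.1481 m²·K/W
Q = A·ΔT/R = 47.84 × (20.72 − (-15.01)) / 8.1481 = 209.78 W

209.8 W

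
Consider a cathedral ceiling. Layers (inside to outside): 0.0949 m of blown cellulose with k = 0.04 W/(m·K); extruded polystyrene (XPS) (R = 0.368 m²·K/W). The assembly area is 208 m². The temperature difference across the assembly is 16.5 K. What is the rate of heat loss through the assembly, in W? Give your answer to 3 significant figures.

1250 W

0.0949/0.04 = 2.373
R_total = 2.373 + 0.368 = 2.74 m²·K/W
Q = A·ΔT/R = 208 × 16.5 / 2.74 = 1252 W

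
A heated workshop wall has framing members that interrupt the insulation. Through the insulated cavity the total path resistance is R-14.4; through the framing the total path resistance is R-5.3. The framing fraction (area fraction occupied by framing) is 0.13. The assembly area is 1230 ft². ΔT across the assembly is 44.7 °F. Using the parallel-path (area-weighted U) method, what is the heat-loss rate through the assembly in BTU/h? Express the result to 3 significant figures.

U_eff = 0.87/14.4 + 0.13/5.3 = 0.06042 + 0.02453 = 0.08494
R_eff = 1/U_eff = 11.77 ft²·°F·h/BTU
Q = 1230 × 44.7 / 11.77 = 4670 BTU/h

4670 BTU/h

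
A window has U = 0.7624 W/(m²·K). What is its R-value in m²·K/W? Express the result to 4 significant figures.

1.312 m²·K/W

R = 1/U = 1/0.7624 = 1.3116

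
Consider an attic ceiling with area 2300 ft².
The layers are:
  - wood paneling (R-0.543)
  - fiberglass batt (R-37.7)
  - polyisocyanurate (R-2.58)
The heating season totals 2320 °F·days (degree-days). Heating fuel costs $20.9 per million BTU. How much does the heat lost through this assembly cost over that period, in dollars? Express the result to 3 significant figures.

R_total = 0.543 + 37.7 + 2.58 = 40.82 ft²·°F·h/BTU
E = A × HDD × 24 / R = 2300 × 2320 × 24 / 40.82 = 3137000 BTU
Cost = 3137000/10⁶ × 20.9 = $65.56

65.6 dollars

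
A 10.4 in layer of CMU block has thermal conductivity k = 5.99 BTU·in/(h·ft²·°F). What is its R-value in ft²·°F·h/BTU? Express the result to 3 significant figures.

R = L/k = 10.4/5.99 = 1.736 ft²·°F·h/BTU

1.74 ft²·°F·h/BTU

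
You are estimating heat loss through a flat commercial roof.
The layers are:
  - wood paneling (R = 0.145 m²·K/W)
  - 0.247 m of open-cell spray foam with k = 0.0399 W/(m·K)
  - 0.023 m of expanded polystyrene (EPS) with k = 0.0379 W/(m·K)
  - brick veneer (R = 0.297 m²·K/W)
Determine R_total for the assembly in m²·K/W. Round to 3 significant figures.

0.247/0.0399 = 6.19
0.023/0.0379 = 0.6069
R_total = 0.145 + 6.19 + 0.6069 + 0.297 = 7.239 m²·K/W

7.24 m²·K/W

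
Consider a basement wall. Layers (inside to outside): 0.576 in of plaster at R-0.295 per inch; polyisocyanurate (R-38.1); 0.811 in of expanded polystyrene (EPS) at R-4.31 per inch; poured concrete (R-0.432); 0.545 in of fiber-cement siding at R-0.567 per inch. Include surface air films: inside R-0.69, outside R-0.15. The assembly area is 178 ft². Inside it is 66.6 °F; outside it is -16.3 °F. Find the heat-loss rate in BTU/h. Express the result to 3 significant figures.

0.576 × 0.295 = 0.1699
0.811 × 4.31 = 3.495
0.545 × 0.567 = 0.309
R_total = 0.69 + 0.1699 + 38.1 + 3.495 + 0.432 + 0.309 + 0.15 = 43.35 ft²·°F·h/BTU
Q = A·ΔT/R = 178 × (66.6 − (-16.3)) / 43.35 = 340.4 BTU/h

340 BTU/h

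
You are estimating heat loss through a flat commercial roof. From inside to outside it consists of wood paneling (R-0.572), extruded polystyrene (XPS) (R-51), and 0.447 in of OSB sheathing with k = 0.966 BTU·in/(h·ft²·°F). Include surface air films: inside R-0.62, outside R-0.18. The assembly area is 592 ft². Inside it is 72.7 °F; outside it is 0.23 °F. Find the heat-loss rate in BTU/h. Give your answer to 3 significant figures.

0.447/0.966 = 0.4627
R_total = 0.62 + 0.572 + 51 + 0.4627 + 0.18 = 52.83 ft²·°F·h/BTU
Q = A·ΔT/R = 592 × (72.7 − 0.23) / 52.83 = 812 BTU/h

812 BTU/h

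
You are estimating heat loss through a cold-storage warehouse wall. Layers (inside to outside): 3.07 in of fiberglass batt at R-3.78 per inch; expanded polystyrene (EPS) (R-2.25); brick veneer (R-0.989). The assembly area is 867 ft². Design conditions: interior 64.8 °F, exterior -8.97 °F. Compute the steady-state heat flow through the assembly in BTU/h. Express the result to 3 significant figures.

3.07 × 3.78 = 11.6
R_total = 11.6 + 2.25 + 0.989 = 14.84 ft²·°F·h/BTU
Q = A·ΔT/R = 867 × (64.8 − (-8.97)) / 14.84 = 4309 BTU/h

4310 BTU/h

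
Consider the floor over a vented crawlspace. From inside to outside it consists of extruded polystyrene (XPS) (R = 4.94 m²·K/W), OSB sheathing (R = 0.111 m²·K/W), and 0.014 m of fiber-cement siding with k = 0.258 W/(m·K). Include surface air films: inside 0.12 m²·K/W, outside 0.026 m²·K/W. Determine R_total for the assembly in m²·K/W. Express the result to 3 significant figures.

0.014/0.258 = 0.05426
R_total = 0.12 + 4.94 + 0.111 + 0.05426 + 0.026 = 5.251 m²·K/W

5.25 m²·K/W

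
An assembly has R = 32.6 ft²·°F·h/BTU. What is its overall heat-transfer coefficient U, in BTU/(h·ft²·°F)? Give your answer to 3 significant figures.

U = 1/R = 1/32.6 = 0.03067

0.0307 BTU/(h·ft²·°F)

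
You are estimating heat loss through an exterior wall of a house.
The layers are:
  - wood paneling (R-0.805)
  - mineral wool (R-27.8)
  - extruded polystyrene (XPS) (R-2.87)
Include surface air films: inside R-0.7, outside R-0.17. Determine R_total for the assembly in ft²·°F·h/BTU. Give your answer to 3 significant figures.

R_total = 0.7 + 0.805 + 27.8 + 2.87 + 0.17 = 32.34 ft²·°F·h/BTU

32.3 ft²·°F·h/BTU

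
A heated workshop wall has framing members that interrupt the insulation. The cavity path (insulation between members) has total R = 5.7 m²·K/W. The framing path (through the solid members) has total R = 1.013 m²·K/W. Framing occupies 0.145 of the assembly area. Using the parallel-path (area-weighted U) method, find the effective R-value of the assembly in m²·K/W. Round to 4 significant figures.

U_eff = 0.855/5.7 + 0.145/1.013 = 0.15 + 0.14314 = 0.29314
R_eff = 1/U_eff = 3.4113 m²·K/W

3.411 m²·K/W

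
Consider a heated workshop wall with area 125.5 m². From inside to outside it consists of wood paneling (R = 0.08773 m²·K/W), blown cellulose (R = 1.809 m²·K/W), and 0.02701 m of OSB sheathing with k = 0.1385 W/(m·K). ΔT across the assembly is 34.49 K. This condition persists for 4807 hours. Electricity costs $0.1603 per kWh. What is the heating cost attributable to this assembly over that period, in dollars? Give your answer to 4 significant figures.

0.02701/0.1385 = 0.19502
R_total = 0.08773 + 1.809 + 0.19502 = 2.0917 m²·K/W
Q = 125.5 × 34.49 / 2.0917 = 2069.3 W
E = 2069.3 W × 4807 h / 1000 = 9947.2 kWh
Cost = 9947.2 × 0.1603 = $1594.5

1595 dollars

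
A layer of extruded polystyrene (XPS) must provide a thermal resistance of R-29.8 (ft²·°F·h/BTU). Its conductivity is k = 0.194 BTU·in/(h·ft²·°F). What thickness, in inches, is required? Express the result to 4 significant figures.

5.781 in

L = R × k = 29.8 × 0.194 = 5.7812 in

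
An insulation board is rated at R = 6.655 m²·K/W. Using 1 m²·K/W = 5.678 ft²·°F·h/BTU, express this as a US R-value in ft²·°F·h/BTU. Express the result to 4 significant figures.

37.79 ft²·°F·h/BTU

R_US = 6.655 × 5.678 = 37.787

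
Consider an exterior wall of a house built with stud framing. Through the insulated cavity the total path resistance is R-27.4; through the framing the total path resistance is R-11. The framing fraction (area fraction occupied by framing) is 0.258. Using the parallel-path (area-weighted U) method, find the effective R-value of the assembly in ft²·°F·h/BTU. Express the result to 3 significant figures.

U_eff = 0.742/27.4 + 0.258/11 = 0.02708 + 0.02345 = 0.05053
R_eff = 1/U_eff = 19.79 ft²·°F·h/BTU

19.8 ft²·°F·h/BTU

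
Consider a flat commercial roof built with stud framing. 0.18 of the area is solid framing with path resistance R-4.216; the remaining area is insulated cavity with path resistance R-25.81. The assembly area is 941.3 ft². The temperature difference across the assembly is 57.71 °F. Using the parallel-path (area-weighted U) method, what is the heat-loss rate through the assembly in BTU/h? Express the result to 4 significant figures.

U_eff = 0.82/25.81 + 0.18/4.216 = 0.031771 + 0.042694 = 0.074465
R_eff = 1/U_eff = 13.429 ft²·°F·h/BTU
Q = 941.3 × 57.71 / 13.429 = 4045.1 BTU/h

4045 BTU/h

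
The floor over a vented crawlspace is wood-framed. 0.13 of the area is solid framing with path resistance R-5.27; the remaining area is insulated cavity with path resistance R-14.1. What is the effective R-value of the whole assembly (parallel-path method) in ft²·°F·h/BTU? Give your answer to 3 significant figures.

U_eff = 0.87/14.1 + 0.13/5.27 = 0.0617 + 0.02467 = 0.08637
R_eff = 1/U_eff = 11.58 ft²·°F·h/BTU

11.6 ft²·°F·h/BTU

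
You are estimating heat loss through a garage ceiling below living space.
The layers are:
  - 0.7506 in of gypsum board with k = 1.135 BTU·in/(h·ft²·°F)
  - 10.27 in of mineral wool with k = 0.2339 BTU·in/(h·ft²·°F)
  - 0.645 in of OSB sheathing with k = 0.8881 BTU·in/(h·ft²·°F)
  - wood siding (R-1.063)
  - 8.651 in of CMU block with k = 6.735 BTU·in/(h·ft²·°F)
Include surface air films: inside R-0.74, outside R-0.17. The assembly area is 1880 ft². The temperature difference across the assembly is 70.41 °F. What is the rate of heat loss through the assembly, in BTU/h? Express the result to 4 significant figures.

0.7506/1.135 = 0.66132
10.27/0.2339 = 43.908
0.645/0.8881 = 0.72627
8.651/6.735 = 1.2845
R_total = 0.74 + 0.66132 + 43.908 + 0.72627 + 1.063 + 1.2845 + 0.17 = 48.553 ft²·°F·h/BTU
Q = A·ΔT/R = 1880 × 70.41 / 48.553 = 2726.3 BTU/h

2726 BTU/h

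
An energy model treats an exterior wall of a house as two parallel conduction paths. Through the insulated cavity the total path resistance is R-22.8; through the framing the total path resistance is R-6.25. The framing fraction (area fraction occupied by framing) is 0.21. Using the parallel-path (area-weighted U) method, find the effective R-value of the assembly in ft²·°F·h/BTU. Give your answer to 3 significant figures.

U_eff = 0.79/22.8 + 0.21/6.25 = 0.03465 + 0.0336 = 0.06825
R_eff = 1/U_eff = 14.65 ft²·°F·h/BTU

14.7 ft²·°F·h/BTU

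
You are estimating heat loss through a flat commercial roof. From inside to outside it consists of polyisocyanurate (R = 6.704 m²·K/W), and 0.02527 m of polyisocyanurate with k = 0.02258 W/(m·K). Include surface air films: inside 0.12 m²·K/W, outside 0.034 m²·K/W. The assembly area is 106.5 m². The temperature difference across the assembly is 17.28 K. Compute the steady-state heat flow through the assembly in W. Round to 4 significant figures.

0.02527/0.02258 = 1.1191
R_total = 0.12 + 6.704 + 1.1191 + 0.034 = 7.9771 m²·K/W
Q = A·ΔT/R = 106.5 × 17.28 / 7.9771 = 230.7 W

230.7 W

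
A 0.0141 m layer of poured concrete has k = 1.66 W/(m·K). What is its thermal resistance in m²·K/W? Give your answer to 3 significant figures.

R = L/k = 0.0141/1.66 = 0.008494 m²·K/W

0.00849 m²·K/W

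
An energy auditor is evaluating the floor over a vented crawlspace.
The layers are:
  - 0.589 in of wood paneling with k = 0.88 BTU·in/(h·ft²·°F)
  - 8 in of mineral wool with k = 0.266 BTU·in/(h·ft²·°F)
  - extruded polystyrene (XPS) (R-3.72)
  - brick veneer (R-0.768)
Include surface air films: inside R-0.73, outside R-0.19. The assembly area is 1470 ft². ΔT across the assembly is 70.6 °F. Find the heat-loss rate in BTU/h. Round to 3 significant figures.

0.589/0.88 = 0.6693
8/0.266 = 30.08
R_total = 0.73 + 0.6693 + 30.08 + 3.72 + 0.768 + 0.19 = 36.15 ft²·°F·h/BTU
Q = A·ΔT/R = 1470 × 70.6 / 36.15 = 2871 BTU/h

2870 BTU/h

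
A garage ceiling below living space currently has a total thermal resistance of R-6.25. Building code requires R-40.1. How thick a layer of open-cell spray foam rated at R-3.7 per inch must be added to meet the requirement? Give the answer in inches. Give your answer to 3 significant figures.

ΔR = 40.1 − 6.25 = 33.85 ft²·°F·h/BTU
L = ΔR / (R/in) = 33.85/3.7 = 9.149 in

9.15 in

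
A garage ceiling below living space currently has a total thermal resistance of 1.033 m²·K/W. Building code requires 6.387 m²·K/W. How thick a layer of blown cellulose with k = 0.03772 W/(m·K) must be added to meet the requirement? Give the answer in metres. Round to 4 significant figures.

ΔR = 6.387 − 1.033 = 5.354 m²·K/W
L = ΔR × k = 5.354 × 0.03772 = 0.20195 m

0.2020 m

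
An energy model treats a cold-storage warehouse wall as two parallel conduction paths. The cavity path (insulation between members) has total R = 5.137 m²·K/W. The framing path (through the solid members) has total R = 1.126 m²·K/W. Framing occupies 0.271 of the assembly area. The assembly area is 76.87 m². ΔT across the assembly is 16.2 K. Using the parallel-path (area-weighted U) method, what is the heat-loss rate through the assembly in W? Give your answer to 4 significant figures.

U_eff = 0.729/5.137 + 0.271/1.126 = 0.14191 + 0.24067 = 0.38259
R_eff = 1/U_eff = 2.6138 m²·K/W
Q = 76.87 × 16.2 / 2.6138 = 476.43 W

476.4 W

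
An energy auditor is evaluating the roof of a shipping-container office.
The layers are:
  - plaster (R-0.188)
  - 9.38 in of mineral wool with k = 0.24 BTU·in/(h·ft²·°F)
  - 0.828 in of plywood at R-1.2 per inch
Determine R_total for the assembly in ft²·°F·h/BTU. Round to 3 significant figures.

40.3 ft²·°F·h/BTU

9.38/0.24 = 39.08
0.828 × 1.2 = 0.9936
R_total = 0.188 + 39.08 + 0.9936 = 40.26 ft²·°F·h/BTU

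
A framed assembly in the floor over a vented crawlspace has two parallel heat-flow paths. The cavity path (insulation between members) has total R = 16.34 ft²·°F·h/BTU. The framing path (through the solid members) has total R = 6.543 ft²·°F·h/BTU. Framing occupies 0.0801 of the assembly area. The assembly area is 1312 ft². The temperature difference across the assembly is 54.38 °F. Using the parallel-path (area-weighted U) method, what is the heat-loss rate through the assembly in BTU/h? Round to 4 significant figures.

U_eff = 0.9199/16.34 + 0.0801/6.543 = 0.056297 + 0.012242 = 0.06854
R_eff = 1/U_eff = 14.59 ft²·°F·h/BTU
Q = 1312 × 54.38 / 14.59 = 4890.1 BTU/h

4890 BTU/h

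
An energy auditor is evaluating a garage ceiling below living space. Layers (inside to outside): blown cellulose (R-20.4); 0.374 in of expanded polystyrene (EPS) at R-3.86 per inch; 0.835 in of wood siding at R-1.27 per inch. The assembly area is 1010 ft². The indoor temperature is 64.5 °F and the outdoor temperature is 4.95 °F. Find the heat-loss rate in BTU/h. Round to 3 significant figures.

0.374 × 3.86 = 1.444
0.835 × 1.27 = 1.06
R_total = 20.4 + 1.444 + 1.06 = 22.9 ft²·°F·h/BTU
Q = A·ΔT/R = 1010 × (64.5 − 4.95) / 22.9 = 2626 BTU/h

2630 BTU/h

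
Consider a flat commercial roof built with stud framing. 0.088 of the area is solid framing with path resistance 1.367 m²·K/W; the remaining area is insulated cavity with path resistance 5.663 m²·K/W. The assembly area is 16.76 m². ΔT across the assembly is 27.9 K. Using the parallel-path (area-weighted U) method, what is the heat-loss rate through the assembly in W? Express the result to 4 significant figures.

105.4 W

U_eff = 0.912/5.663 + 0.088/1.367 = 0.16105 + 0.064375 = 0.22542
R_eff = 1/U_eff = 4.4362 m²·K/W
Q = 16.76 × 27.9 / 4.4362 = 105.41 W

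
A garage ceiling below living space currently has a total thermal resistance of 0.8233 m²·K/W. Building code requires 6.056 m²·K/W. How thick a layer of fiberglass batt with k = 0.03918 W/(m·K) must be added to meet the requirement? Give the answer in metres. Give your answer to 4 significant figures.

ΔR = 6.056 − 0.8233 = 5.2327 m²·K/W
L = ΔR × k = 5.2327 × 0.03918 = 0.20502 m

0.2050 m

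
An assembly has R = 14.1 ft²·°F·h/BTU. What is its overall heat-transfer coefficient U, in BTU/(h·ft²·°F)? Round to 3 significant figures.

0.0709 BTU/(h·ft²·°F)

U = 1/R = 1/14.1 = 0.07092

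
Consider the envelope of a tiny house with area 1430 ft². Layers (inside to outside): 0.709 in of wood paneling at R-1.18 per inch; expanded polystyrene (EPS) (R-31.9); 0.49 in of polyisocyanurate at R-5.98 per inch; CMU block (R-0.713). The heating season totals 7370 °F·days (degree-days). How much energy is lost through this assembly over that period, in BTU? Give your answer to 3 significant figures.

6950000 BTU

0.709 × 1.18 = 0.8366
0.49 × 5.98 = 2.93
R_total = 0.8366 + 31.9 + 2.93 + 0.713 = 36.38 ft²·°F·h/BTU
E = A × HDD × 24 / R = 1430 × 7370 × 24 / 36.38 = 6953000 BTU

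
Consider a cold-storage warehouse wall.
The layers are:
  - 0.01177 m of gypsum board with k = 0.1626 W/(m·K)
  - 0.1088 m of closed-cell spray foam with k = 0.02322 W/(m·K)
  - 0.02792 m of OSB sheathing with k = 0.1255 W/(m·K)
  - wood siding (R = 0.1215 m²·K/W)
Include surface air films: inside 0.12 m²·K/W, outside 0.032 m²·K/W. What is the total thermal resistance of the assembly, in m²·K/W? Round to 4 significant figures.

5.254 m²·K/W

0.01177/0.1626 = 0.072386
0.1088/0.02322 = 4.6856
0.02792/0.1255 = 0.22247
R_total = 0.12 + 0.072386 + 4.6856 + 0.22247 + 0.1215 + 0.032 = 5.254 m²·K/W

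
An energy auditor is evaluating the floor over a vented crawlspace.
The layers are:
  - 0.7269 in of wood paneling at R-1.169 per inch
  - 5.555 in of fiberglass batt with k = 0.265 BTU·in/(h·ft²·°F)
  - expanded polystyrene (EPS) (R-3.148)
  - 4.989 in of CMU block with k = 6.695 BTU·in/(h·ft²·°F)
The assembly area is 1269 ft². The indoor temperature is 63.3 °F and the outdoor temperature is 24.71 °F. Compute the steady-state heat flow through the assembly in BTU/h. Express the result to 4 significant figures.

1905 BTU/h

0.7269 × 1.169 = 0.84975
5.555/0.265 = 20.962
4.989/6.695 = 0.74518
R_total = 0.84975 + 20.962 + 3.148 + 0.74518 = 25.705 ft²·°F·h/BTU
Q = A·ΔT/R = 1269 × (63.3 − 24.71) / 25.705 = 1905.1 BTU/h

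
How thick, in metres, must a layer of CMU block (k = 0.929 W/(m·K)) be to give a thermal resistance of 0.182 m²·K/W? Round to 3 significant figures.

L = R·k = 0.182 × 0.929 = 0.1691 m

0.169 m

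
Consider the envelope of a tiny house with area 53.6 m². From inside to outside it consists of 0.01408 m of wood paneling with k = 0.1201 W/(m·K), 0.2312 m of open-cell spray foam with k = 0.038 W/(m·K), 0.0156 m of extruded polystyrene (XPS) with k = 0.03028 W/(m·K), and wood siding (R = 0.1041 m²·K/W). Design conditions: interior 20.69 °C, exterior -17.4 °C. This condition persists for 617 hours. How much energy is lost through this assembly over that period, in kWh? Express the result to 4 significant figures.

0.01408/0.1201 = 0.11724
0.2312/0.038 = 6.0842
0.0156/0.03028 = 0.51519
R_total = 0.11724 + 6.0842 + 0.51519 + 0.1041 = 6.8207 m²·K/W
Q = 53.6 × (20.69 − (-17.4)) / 6.8207 = 299.33 W
E = 299.33 W × 617 h / 1000 = 184.68 kWh

184.7 kWh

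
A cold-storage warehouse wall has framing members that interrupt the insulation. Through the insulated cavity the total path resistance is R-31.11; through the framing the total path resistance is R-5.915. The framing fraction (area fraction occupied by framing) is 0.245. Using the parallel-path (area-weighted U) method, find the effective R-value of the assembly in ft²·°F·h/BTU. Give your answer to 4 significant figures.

15.22 ft²·°F·h/BTU

U_eff = 0.755/31.11 + 0.245/5.915 = 0.024269 + 0.04142 = 0.065689
R_eff = 1/U_eff = 15.223 ft²·°F·h/BTU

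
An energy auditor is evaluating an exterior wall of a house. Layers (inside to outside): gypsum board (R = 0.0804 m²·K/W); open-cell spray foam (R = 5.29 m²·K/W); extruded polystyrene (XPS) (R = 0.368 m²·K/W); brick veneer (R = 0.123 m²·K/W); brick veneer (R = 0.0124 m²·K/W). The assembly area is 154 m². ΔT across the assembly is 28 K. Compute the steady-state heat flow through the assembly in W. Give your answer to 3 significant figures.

734 W

R_total = 0.0804 + 5.29 + 0.368 + 0.123 + 0.0124 = 5.874 m²·K/W
Q = A·ΔT/R = 154 × 28 / 5.874 = 734.1 W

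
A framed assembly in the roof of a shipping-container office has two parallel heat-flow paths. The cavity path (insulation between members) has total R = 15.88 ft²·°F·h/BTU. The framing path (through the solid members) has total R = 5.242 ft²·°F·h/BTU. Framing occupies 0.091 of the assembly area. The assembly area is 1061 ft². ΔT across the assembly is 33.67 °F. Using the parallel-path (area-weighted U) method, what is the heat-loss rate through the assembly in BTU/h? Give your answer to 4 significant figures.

2665 BTU/h

U_eff = 0.909/15.88 + 0.091/5.242 = 0.057242 + 0.01736 = 0.074602
R_eff = 1/U_eff = 13.405 ft²·°F·h/BTU
Q = 1061 × 33.67 / 13.405 = 2665.1 BTU/h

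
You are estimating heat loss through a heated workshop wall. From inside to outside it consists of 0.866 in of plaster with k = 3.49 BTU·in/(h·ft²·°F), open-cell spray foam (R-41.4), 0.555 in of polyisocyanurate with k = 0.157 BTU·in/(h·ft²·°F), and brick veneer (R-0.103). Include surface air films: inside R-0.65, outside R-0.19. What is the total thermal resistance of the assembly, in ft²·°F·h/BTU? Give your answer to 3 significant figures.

46.1 ft²·°F·h/BTU

0.866/3.49 = 0.2481
0.555/0.157 = 3.535
R_total = 0.65 + 0.2481 + 41.4 + 3.535 + 0.103 + 0.19 = 46.13 ft²·°F·h/BTU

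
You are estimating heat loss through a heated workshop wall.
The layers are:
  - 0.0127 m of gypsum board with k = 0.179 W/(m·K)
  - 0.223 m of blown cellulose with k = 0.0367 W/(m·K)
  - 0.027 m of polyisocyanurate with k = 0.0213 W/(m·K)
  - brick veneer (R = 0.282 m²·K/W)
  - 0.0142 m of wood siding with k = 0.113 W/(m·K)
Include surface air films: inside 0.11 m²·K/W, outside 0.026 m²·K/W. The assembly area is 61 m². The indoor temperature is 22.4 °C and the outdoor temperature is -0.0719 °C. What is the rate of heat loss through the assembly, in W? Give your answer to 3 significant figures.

0.0127/0.179 = 0.07095
0.223/0.0367 = 6.076
0.027/0.0213 = 1.268
0.0142/0.113 = 0.1257
R_total = 0.11 + 0.07095 + 6.076 + 1.268 + 0.282 + 0.1257 + 0.026 = 7.959 m²·K/W
Q = A·ΔT/R = 61 × (22.4 − (-0.0719)) / 7.959 = 172.2 W

172 W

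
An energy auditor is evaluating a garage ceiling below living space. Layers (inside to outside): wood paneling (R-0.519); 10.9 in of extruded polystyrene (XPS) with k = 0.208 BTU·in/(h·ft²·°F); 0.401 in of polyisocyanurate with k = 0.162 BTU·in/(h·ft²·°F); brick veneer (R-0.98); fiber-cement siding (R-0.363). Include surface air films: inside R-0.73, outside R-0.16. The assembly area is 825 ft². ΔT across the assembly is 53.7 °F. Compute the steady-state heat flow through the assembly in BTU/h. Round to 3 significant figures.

769 BTU/h

10.9/0.208 = 52.4
0.401/0.162 = 2.475
R_total = 0.73 + 0.519 + 52.4 + 2.475 + 0.98 + 0.363 + 0.16 = 57.63 ft²·°F·h/BTU
Q = A·ΔT/R = 825 × 53.7 / 57.63 = 768.7 BTU/h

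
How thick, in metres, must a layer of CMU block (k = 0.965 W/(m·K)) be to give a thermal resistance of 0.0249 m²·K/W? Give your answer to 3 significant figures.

0.0240 m

L = R·k = 0.0249 × 0.965 = 0.02403 m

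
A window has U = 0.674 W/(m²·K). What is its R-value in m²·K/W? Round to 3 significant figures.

R = 1/U = 1/0.674 = 1.484

1.48 m²·K/W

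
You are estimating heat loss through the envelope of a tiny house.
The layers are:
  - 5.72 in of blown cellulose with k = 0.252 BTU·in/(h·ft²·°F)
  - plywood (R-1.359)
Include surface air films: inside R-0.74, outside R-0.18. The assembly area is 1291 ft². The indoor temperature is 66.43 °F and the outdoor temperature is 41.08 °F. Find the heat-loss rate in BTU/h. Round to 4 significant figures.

5.72/0.252 = 22.698
R_total = 0.74 + 22.698 + 1.359 + 0.18 = 24.977 ft²·°F·h/BTU
Q = A·ΔT/R = 1291 × (66.43 − 41.08) / 24.977 = 1310.3 BTU/h

1310 BTU/h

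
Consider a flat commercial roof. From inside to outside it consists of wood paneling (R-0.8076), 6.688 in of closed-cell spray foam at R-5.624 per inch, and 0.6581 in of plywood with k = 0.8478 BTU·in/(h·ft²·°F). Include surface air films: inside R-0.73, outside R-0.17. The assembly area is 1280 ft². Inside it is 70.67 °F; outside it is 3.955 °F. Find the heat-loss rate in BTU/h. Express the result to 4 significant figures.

2130 BTU/h

6.688 × 5.624 = 37.613
0.6581/0.8478 = 0.77624
R_total = 0.73 + 0.8076 + 37.613 + 0.77624 + 0.17 = 40.097 ft²·°F·h/BTU
Q = A·ΔT/R = 1280 × (70.67 − 3.955) / 40.097 = 2129.7 BTU/h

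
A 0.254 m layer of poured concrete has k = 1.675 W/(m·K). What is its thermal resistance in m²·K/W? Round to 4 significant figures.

0.1516 m²·K/W

R = L/k = 0.254/1.675 = 0.15164 m²·K/W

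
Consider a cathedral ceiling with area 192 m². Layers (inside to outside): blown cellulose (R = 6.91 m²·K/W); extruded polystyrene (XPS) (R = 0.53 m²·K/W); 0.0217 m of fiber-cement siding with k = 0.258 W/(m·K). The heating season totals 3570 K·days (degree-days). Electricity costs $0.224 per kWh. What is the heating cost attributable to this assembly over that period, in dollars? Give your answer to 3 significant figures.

490 dollars

0.0217/0.258 = 0.08411
R_total = 6.91 + 0.53 + 0.08411 = 7.524 m²·K/W
E = A × HDD × 24 / R / 1000 = 192 × 3570 × 24 / 7.524 / 1000 = 2186 kWh
Cost = 2186 × 0.224 = $489.7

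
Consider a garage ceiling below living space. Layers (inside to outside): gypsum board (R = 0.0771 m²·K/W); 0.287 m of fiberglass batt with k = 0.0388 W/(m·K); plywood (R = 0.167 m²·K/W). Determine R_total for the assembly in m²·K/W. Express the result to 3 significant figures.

7.64 m²·K/W

0.287/0.0388 = 7.397
R_total = 0.0771 + 7.397 + 0.167 = 7.641 m²·K/W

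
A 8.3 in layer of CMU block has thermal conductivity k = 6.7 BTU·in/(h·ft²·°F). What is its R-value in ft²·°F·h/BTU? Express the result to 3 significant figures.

R = L/k = 8.3/6.7 = 1.239 ft²·°F·h/BTU

1.24 ft²·°F·h/BTU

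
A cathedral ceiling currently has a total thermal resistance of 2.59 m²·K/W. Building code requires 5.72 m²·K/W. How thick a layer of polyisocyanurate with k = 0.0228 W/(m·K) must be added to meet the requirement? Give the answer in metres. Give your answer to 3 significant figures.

0.0714 m

ΔR = 5.72 − 2.59 = 3.13 m²·K/W
L = ΔR × k = 3.13 × 0.0228 = 0.07136 m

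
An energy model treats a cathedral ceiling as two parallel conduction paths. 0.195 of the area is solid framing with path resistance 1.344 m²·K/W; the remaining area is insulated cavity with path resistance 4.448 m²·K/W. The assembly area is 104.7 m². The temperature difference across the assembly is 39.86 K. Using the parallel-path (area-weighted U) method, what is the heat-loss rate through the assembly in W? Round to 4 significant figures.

1361 W

U_eff = 0.805/4.448 + 0.195/1.344 = 0.18098 + 0.14509 = 0.32607
R_eff = 1/U_eff = 3.0668 m²·K/W
Q = 104.7 × 39.86 / 3.0668 = 1360.8 W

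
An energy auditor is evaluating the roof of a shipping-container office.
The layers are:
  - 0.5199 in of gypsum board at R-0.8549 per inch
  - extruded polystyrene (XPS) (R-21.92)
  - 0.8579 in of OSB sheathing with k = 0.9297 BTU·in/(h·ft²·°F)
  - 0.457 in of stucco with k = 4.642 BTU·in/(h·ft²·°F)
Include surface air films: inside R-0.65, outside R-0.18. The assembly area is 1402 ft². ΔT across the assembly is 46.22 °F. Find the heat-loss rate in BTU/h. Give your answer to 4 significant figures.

2676 BTU/h

0.5199 × 0.8549 = 0.44446
0.8579/0.9297 = 0.92277
0.457/4.642 = 0.098449
R_total = 0.65 + 0.44446 + 21.92 + 0.92277 + 0.098449 + 0.18 = 24.216 ft²·°F·h/BTU
Q = A·ΔT/R = 1402 × 46.22 / 24.216 = 2676 BTU/h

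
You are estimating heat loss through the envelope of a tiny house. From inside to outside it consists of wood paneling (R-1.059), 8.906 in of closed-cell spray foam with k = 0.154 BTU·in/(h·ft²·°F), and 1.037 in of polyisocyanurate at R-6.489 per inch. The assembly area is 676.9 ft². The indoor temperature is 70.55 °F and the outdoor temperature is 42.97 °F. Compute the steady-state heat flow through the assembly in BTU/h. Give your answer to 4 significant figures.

8.906/0.154 = 57.831
1.037 × 6.489 = 6.7291
R_total = 1.059 + 57.831 + 6.7291 = 65.619 ft²·°F·h/BTU
Q = A·ΔT/R = 676.9 × (70.55 − 42.97) / 65.619 = 284.5 BTU/h

284.5 BTU/h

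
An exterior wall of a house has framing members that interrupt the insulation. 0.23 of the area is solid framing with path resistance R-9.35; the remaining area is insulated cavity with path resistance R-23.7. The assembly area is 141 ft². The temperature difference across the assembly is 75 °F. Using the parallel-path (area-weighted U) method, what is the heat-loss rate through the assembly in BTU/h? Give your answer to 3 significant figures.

604 BTU/h

U_eff = 0.77/23.7 + 0.23/9.35 = 0.03249 + 0.0246 = 0.05709
R_eff = 1/U_eff = 17.52 ft²·°F·h/BTU
Q = 141 × 75 / 17.52 = 603.7 BTU/h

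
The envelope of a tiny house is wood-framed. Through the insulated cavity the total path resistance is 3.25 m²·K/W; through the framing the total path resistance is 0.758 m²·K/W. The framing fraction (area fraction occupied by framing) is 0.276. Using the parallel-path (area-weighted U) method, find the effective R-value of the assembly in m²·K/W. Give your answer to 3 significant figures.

U_eff = 0.724/3.25 + 0.276/0.758 = 0.2228 + 0.3641 = 0.5869
R_eff = 1/U_eff = 1.704 m²·K/W

1.70 m²·K/W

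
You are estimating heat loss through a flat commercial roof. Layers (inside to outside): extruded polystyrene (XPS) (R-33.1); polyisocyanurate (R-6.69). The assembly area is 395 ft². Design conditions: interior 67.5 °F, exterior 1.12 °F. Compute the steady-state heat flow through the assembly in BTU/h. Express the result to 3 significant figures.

659 BTU/h

R_total = 33.1 + 6.69 = 39.79 ft²·°F·h/BTU
Q = A·ΔT/R = 395 × (67.5 − 1.12) / 39.79 = 659 BTU/h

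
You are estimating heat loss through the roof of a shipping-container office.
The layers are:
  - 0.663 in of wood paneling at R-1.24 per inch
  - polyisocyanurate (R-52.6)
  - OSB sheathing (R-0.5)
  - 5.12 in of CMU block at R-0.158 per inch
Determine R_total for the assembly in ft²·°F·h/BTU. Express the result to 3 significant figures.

0.663 × 1.24 = 0.8221
5.12 × 0.158 = 0.809
R_total = 0.8221 + 52.6 + 0.5 + 0.809 = 54.73 ft²·°F·h/BTU

54.7 ft²·°F·h/BTU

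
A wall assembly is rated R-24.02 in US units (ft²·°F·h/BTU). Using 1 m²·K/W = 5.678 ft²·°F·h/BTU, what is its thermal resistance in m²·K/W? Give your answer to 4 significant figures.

4.230 m²·K/W

R_SI = 24.02/5.678 = 4.2304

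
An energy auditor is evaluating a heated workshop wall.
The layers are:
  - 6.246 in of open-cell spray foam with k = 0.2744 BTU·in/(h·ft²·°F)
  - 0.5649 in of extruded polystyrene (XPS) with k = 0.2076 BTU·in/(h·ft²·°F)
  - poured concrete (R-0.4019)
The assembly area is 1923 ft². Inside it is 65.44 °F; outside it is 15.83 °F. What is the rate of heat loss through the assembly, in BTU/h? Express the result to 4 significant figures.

3685 BTU/h

6.246/0.2744 = 22.762
0.5649/0.2076 = 2.7211
R_total = 22.762 + 2.7211 + 0.4019 = 25.885 ft²·°F·h/BTU
Q = A·ΔT/R = 1923 × (65.44 − 15.83) / 25.885 = 3685.5 BTU/h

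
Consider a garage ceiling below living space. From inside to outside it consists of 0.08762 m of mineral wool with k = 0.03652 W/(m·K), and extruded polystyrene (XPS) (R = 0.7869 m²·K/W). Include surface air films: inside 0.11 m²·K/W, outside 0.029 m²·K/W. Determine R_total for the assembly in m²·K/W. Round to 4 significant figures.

0.08762/0.03652 = 2.3992
R_total = 0.11 + 2.3992 + 0.7869 + 0.029 = 3.3251 m²·K/W

3.325 m²·K/W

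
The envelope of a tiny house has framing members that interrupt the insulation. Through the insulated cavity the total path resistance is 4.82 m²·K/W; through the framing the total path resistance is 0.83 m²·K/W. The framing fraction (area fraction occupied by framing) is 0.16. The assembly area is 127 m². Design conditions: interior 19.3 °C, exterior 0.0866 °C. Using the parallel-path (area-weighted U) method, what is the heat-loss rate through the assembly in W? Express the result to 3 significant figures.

896 W

U_eff = 0.84/4.82 + 0.16/0.83 = 0.1743 + 0.1928 = 0.367
R_eff = 1/U_eff = 2.724 m²·K/W
Q = 127 × (19.3 − 0.0866) / 2.724 = 895.6 W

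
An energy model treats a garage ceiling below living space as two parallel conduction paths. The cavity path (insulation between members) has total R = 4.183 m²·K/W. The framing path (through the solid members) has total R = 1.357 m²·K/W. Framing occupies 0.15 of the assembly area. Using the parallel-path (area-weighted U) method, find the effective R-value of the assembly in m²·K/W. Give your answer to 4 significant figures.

U_eff = 0.85/4.183 + 0.15/1.357 = 0.2032 + 0.11054 = 0.31374
R_eff = 1/U_eff = 3.1873 m²·K/W

3.187 m²·K/W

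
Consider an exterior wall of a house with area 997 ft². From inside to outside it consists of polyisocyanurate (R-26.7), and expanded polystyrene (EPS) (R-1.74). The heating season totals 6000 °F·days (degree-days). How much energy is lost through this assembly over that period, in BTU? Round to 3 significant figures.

R_total = 26.7 + 1.74 = 28.44 ft²·°F·h/BTU
E = A × HDD × 24 / R = 997 × 6000 × 24 / 28.44 = 5048000 BTU

5050000 BTU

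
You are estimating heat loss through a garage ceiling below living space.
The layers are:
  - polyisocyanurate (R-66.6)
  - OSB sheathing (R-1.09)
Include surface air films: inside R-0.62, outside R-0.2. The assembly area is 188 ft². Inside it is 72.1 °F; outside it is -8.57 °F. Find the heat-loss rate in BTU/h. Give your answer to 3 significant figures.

R_total = 0.62 + 66.6 + 1.09 + 0.2 = 68.51 ft²·°F·h/BTU
Q = A·ΔT/R = 188 × (72.1 − (-8.57)) / 68.51 = 221.4 BTU/h

221 BTU/h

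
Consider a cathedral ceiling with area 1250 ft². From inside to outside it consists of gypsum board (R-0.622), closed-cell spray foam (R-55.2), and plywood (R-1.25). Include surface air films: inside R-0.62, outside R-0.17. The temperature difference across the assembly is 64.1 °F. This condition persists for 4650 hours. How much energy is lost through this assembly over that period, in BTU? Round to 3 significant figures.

6440000 BTU

R_total = 0.62 + 0.622 + 55.2 + 1.25 + 0.17 = 57.86 ft²·°F·h/BTU
Q = 1250 × 64.1 / 57.86 = 1385 BTU/h
E = 1385 × 4650 = 6439000 BTU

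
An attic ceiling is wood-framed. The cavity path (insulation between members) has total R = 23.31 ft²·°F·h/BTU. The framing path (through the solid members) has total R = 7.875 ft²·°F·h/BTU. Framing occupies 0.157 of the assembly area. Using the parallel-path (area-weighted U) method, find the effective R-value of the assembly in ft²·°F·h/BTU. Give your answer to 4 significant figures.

17.82 ft²·°F·h/BTU

U_eff = 0.843/23.31 + 0.157/7.875 = 0.036165 + 0.019937 = 0.056101
R_eff = 1/U_eff = 17.825 ft²·°F·h/BTU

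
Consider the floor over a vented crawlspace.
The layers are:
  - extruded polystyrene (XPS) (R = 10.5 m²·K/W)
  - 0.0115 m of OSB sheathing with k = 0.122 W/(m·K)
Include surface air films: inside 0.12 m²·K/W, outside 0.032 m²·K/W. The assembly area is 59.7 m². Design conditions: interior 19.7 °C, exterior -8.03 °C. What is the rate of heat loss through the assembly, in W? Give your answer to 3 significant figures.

154 W

0.0115/0.122 = 0.09426
R_total = 0.12 + 10.5 + 0.09426 + 0.032 = 10.75 m²·K/W
Q = A·ΔT/R = 59.7 × (19.7 − (-8.03)) / 10.75 = 154.1 W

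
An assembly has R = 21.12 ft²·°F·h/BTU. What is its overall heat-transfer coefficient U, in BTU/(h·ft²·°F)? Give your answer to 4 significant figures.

U = 1/R = 1/21.12 = 0.047348

0.04735 BTU/(h·ft²·°F)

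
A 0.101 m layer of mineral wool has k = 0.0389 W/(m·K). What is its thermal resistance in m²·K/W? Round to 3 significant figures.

R = L/k = 0.101/0.0389 = 2.596 m²·K/W

2.60 m²·K/W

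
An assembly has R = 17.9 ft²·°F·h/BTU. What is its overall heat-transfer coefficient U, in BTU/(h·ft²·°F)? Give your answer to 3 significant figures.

U = 1/R = 1/17.9 = 0.05587

0.0559 BTU/(h·ft²·°F)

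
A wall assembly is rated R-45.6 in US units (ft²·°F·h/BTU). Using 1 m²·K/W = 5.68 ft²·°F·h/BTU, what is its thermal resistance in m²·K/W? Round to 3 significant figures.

8.03 m²·K/W

R_SI = 45.6/5.68 = 8.028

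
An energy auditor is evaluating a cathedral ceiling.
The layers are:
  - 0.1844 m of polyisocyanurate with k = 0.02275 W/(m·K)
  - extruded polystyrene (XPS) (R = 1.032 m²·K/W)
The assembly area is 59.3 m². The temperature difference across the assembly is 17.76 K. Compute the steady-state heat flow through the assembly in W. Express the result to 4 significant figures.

0.1844/0.02275 = 8.1055
R_total = 8.1055 + 1.032 = 9.1375 m²·K/W
Q = A·ΔT/R = 59.3 × 17.76 / 9.1375 = 115.26 W

115.3 W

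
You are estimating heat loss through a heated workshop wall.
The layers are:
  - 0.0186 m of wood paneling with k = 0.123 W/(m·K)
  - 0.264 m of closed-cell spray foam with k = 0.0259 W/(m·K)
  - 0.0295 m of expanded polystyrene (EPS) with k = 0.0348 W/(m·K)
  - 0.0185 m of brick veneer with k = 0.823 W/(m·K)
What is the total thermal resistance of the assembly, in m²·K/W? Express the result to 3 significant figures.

11.2 m²·K/W

0.0186/0.123 = 0.1512
0.264/0.0259 = 10.19
0.0295/0.0348 = 0.8477
0.0185/0.823 = 0.02248
R_total = 0.1512 + 10.19 + 0.8477 + 0.02248 = 11.21 m²·K/W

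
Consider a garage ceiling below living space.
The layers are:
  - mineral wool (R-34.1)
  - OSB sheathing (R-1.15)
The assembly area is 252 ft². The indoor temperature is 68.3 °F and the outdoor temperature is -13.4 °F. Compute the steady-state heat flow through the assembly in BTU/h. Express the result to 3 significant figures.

R_total = 34.1 + 1.15 = 35.25 ft²·°F·h/BTU
Q = A·ΔT/R = 252 × (68.3 − (-13.4)) / 35.25 = 584.1 BTU/h

584 BTU/h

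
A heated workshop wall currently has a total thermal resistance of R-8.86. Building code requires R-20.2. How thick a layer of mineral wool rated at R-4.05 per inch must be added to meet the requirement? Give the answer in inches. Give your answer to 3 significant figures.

2.80 in

ΔR = 20.2 − 8.86 = 11.34 ft²·°F·h/BTU
L = ΔR / (R/in) = 11.34/4.05 = 2.8 in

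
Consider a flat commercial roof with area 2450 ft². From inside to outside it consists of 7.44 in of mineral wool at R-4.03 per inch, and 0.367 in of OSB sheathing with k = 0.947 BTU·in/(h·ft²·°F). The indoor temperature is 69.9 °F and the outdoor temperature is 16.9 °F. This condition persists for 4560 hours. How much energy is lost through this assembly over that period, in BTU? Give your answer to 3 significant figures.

7.44 × 4.03 = 29.98
0.367/0.947 = 0.3875
R_total = 29.98 + 0.3875 = 30.37 ft²·°F·h/BTU
Q = 2450 × (69.9 − 16.9) / 30.37 = 4275 BTU/h
E = 4275 × 4560 = 19500000 BTU

19500000 BTU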